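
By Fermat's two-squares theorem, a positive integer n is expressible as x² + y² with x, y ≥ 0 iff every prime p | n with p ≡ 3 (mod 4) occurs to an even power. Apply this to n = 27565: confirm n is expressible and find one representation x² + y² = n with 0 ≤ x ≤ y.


Step 1: Factor n = 27565 = 5 · 37 · 149.
Step 2: Check the mod-4 condition on each prime factor: 5 ≡ 1 (mod 4), exponent 1; 37 ≡ 1 (mod 4), exponent 1; 149 ≡ 1 (mod 4), exponent 1.
All primes ≡ 3 (mod 4) appear to even exponent (or don't appear), so by the two-squares theorem n IS expressible as a sum of two squares.
Step 3: Build a representation. Here n = 5 · 37 · 149 is a product of primes ≡ 1 (mod 4). Each prime p ≡ 1 (mod 4) is itself a sum of two squares; find a² by testing p − a² for a perfect square:
  5: 5 − 1² = 4 = 2² ⇒ 5 = 1² + 2².
  37: 37 − 1² = 36 = 6² ⇒ 37 = 1² + 6².
  149: 149 − 1² = 148, 149 − 2² = 145, 149 − 3² = 140, 149 − 4² = 133, 149 − 5² = 124, 149 − 6² = 113, 149 − 7² = 100 = 10² ⇒ 149 = 7² + 10².
  Combine using the Brahmagupta–Fibonacci identity (a² + b²)(c² + d²) = (ac − bd)² + (ad + bc)² = (ac + bd)² + (ad − bc)²:
  5 · 37 = 185: from (1² + 2²)(1² + 6²), take (1·1 − 2·6, 1·6 + 2·1) = (1 − 12, 6 + 2) = (-11, 8); dropping signs (only squares matter) gives (11, 8); check 11² + 8² = 121 + 64 = 185 ✓.
  185 · 149 = 27565: from (11² + 8²)(7² + 10²), take (11·7 − 8·10, 11·10 + 8·7) = (77 − 80, 110 + 56) = (-3, 166); dropping signs (only squares matter) gives (3, 166); check 3² + 166² = 9 + 27556 = 27565 ✓.
Step 4: Order so x ≤ y and verify: 3² + 166² = 9 + 27556 = 27565 = n. ✓

n = 27565 = 3² + 166² (one valid representation with x ≤ y).


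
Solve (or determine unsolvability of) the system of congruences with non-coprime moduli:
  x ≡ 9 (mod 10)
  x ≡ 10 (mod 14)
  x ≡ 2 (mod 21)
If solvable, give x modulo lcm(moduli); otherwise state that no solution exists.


Moduli 10, 14, 21 are not pairwise coprime, so CRT works modulo lcm(m_i) when all pairwise compatibility conditions hold.
Pairwise compatibility: gcd(m_i, m_j) must divide a_i - a_j for every pair.
Merge one congruence at a time:
  Start: x ≡ 9 (mod 10).
  Combine with x ≡ 10 (mod 14): gcd(10, 14) = 2, and 10 - 9 = 1 is NOT divisible by 2.
    ⇒ system is inconsistent (no integer solution).

No solution (the system is inconsistent).


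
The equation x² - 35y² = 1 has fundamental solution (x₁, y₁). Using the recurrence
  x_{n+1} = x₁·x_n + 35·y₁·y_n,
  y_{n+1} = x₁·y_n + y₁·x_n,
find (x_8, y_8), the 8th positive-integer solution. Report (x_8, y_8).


Step 1: Find the fundamental solution (x₁, y₁) of x² - 35y² = 1.
  Expand √35 as a continued fraction. a₀ = ⌊√35⌋ = 5; iterate m_{k+1} = d_k·a_k − m_k, d_{k+1} = (35 − m_{k+1}²)/d_k, a_{k+1} = ⌊(a₀ + m_{k+1})/d_{k+1}⌋ (starting m₀ = 0, d₀ = 1), with convergents p_k = a_k·p_{k-1} + p_{k-2}, q_k = a_k·q_{k-1} + q_{k-2} (p₋₁ = 1, q₋₁ = 0):
  k = 0: a₀ = 5; p₀/q₀ = 5/1; p₀² − 35·q₀² = 25 − 35 = -10.
  k = 1: m = 5, d = 10, a = ⌊(5 + 5)/10⌋ = 1; p/q = (1·5 + 1)/(1·1 + 0) = 6/1; p² − 35·q² = 36 − 35 = 1.
  The first convergent with p² − 35·q² = 1 gives the fundamental solution (x₁, y₁) = (6, 1).
Step 2: Apply the recurrence (x_{n+1}, y_{n+1}) = (x₁x_n + 35y₁y_n, x₁y_n + y₁x_n) repeatedly.
  From (x_1, y_1) = (6, 1): x_2 = 6·6 + 35·1·1 = 71; y_2 = 6·1 + 1·6 = 12.
  From (x_2, y_2) = (71, 12): x_3 = 6·71 + 35·1·12 = 846; y_3 = 6·12 + 1·71 = 143.
  From (x_3, y_3) = (846, 143): x_4 = 6·846 + 35·1·143 = 10081; y_4 = 6·143 + 1·846 = 1704.
  From (x_4, y_4) = (10081, 1704): x_5 = 6·10081 + 35·1·1704 = 120126; y_5 = 6·1704 + 1·10081 = 20305.
  From (x_5, y_5) = (120126, 20305): x_6 = 6·120126 + 35·1·20305 = 1431431; y_6 = 6·20305 + 1·120126 = 241956.
  From (x_6, y_6) = (1431431, 241956): x_7 = 6·1431431 + 35·1·241956 = 17057046; y_7 = 6·241956 + 1·1431431 = 2883167.
  From (x_7, y_7) = (17057046, 2883167): x_8 = 6·17057046 + 35·1·2883167 = 203253121; y_8 = 6·2883167 + 1·17057046 = 34356048.
Step 3: Verify x_8² - 35·y_8² = 41311831196240641 - 41311831196240640 = 1 (should be 1). ✓

(x_1, y_1) = (6, 1); (x_8, y_8) = (203253121, 34356048).


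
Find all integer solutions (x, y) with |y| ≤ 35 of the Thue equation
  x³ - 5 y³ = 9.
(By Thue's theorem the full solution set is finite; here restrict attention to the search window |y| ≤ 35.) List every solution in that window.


The equation is x³ - 5y³ = 9. For fixed y, x³ = 5·y³ + 9, so a solution requires the RHS to be a perfect cube.
Strategy: iterate y from -35 to 35, compute RHS = 5·y³ + 9, and check whether it is a (positive or negative) perfect cube.
Check small values of y:
  y = 0: RHS = 9 is not a perfect cube.
  y = 1: RHS = 14 is not a perfect cube.
  y = -1: RHS = 4 is not a perfect cube.
  y = 2: RHS = 49 is not a perfect cube.
  y = -2: RHS = -31 is not a perfect cube.
  y = 3: RHS = 144 is not a perfect cube.
  y = -3: RHS = -126 is not a perfect cube.
Continuing the search up to |y| = 35 finds no solutions either.
No (x, y) in the scanned range satisfies the equation.

No integer solutions with |y| ≤ 35.


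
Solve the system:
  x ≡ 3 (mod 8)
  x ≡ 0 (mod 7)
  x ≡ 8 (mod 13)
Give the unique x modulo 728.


Moduli 8, 7, 13 are pairwise coprime; by CRT there is a unique solution modulo M = 8 · 7 · 13 = 728.
Solve pairwise, accumulating the modulus:
  Start with x ≡ 3 (mod 8).
  Combine with x ≡ 0 (mod 7): since gcd(8, 7) = 1, we get a unique residue mod 56.
    Write x = 3 + 8·t and substitute into x ≡ 0 (mod 7): 8·t ≡ 0 − 3 = -3 (mod 7).
    Reduce coefficients mod 7: 1·t ≡ 4 (mod 7).
    So t ≡ 4 (mod 7).
    Then x = 3 + 8·4 = 35, valid modulo lcm(8, 7) = 56: x ≡ 35 (mod 56).
  Combine with x ≡ 8 (mod 13): since gcd(56, 13) = 1, we get a unique residue mod 728.
    Write x = 35 + 56·t and substitute into x ≡ 8 (mod 13): 56·t ≡ 8 − 35 = -27 (mod 13).
    Reduce coefficients mod 13: 4·t ≡ 12 (mod 13).
    The inverse of 4 mod 13 is 10 (since 4·10 = 40 = 3·13 + 1), so t ≡ 10·12 = 120 ≡ 3 (mod 13).
    Then x = 35 + 56·3 = 203, valid modulo lcm(56, 13) = 728: x ≡ 203 (mod 728).
Verify: 203 mod 8 = 3 ✓, 203 mod 7 = 0 ✓, 203 mod 13 = 8 ✓.

x ≡ 203 (mod 728).


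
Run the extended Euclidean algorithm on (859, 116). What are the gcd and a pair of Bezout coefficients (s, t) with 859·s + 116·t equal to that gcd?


Euclidean algorithm on (859, 116) — divide until remainder is 0:
  859 = 7 · 116 + 47
  116 = 2 · 47 + 22
  47 = 2 · 22 + 3
  22 = 7 · 3 + 1
  3 = 3 · 1 + 0
gcd(859, 116) = 1.
Track Bezout coefficients alongside the remainders: start with r₀ = 859 = a·1 + b·0 (s = 1, t = 0) and r₁ = 116 = a·0 + b·1 (s = 0, t = 1); each new remainder r_{k+1} = r_{k-1} − q_k·r_k inherits s_{k+1} = s_{k-1} − q_k·s_k, t_{k+1} = t_{k-1} − q_k·t_k, so r_k = a·s_k + b·t_k at every step:
  q = 7: r = 47, s = 1 − 7·0 = 1, t = 0 − 7·1 = -7  (check: 859·1 + 116·(-7) = 47)
  q = 2: r = 22, s = 0 − 2·1 = -2, t = 1 − 2·(-7) = 15  (check: 859·(-2) + 116·15 = 22)
  q = 2: r = 3, s = 1 − 2·(-2) = 5, t = -7 − 2·15 = -37  (check: 859·5 + 116·(-37) = 3)
  q = 7: r = 1, s = -2 − 7·5 = -37, t = 15 − 7·(-37) = 274  (check: 859·(-37) + 116·274 = 1)
The row with r = 1 (the gcd) gives the Bezout coefficients s = -37, t = 274.
Result: 859 · (-37) + 116 · (274) = 1.

gcd(859, 116) = 1; s = -37, t = 274 (check: 859·(-37) + 116·274 = 1).


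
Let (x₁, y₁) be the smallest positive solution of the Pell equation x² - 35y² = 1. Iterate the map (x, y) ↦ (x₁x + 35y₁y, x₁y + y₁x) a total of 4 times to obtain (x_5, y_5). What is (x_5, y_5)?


Step 1: Find the fundamental solution (x₁, y₁) of x² - 35y² = 1.
  Expand √35 as a continued fraction. a₀ = ⌊√35⌋ = 5; iterate m_{k+1} = d_k·a_k − m_k, d_{k+1} = (35 − m_{k+1}²)/d_k, a_{k+1} = ⌊(a₀ + m_{k+1})/d_{k+1}⌋ (starting m₀ = 0, d₀ = 1), with convergents p_k = a_k·p_{k-1} + p_{k-2}, q_k = a_k·q_{k-1} + q_{k-2} (p₋₁ = 1, q₋₁ = 0):
  k = 0: a₀ = 5; p₀/q₀ = 5/1; p₀² − 35·q₀² = 25 − 35 = -10.
  k = 1: m = 5, d = 10, a = ⌊(5 + 5)/10⌋ = 1; p/q = (1·5 + 1)/(1·1 + 0) = 6/1; p² − 35·q² = 36 − 35 = 1.
  The first convergent with p² − 35·q² = 1 gives the fundamental solution (x₁, y₁) = (6, 1).
Step 2: Apply the recurrence (x_{n+1}, y_{n+1}) = (x₁x_n + 35y₁y_n, x₁y_n + y₁x_n) repeatedly.
  From (x_1, y_1) = (6, 1): x_2 = 6·6 + 35·1·1 = 71; y_2 = 6·1 + 1·6 = 12.
  From (x_2, y_2) = (71, 12): x_3 = 6·71 + 35·1·12 = 846; y_3 = 6·12 + 1·71 = 143.
  From (x_3, y_3) = (846, 143): x_4 = 6·846 + 35·1·143 = 10081; y_4 = 6·143 + 1·846 = 1704.
  From (x_4, y_4) = (10081, 1704): x_5 = 6·10081 + 35·1·1704 = 120126; y_5 = 6·1704 + 1·10081 = 20305.
Step 3: Verify x_5² - 35·y_5² = 14430255876 - 14430255875 = 1 (should be 1). ✓

(x_1, y_1) = (6, 1); (x_5, y_5) = (120126, 20305).


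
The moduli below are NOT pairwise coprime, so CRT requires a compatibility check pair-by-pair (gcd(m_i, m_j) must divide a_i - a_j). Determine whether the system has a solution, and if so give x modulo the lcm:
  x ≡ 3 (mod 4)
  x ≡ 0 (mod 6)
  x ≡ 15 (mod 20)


Moduli 4, 6, 20 are not pairwise coprime, so CRT works modulo lcm(m_i) when all pairwise compatibility conditions hold.
Pairwise compatibility: gcd(m_i, m_j) must divide a_i - a_j for every pair.
Merge one congruence at a time:
  Start: x ≡ 3 (mod 4).
  Combine with x ≡ 0 (mod 6): gcd(4, 6) = 2, and 0 - 3 = -3 is NOT divisible by 2.
    ⇒ system is inconsistent (no integer solution).

No solution (the system is inconsistent).


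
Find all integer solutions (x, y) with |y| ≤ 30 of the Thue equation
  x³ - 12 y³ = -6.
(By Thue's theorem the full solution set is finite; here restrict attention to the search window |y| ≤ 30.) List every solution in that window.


The equation is x³ - 12y³ = -6. For fixed y, x³ = 12·y³ − 6, so a solution requires the RHS to be a perfect cube.
Strategy: iterate y from -30 to 30, compute RHS = 12·y³ − 6, and check whether it is a (positive or negative) perfect cube.
Check small values of y:
  y = 0: RHS = -6 is not a perfect cube.
  y = 1: RHS = 6 is not a perfect cube.
  y = -1: RHS = -18 is not a perfect cube.
  y = 2: RHS = 90 is not a perfect cube.
  y = -2: RHS = -102 is not a perfect cube.
  y = 3: RHS = 318 is not a perfect cube.
  y = -3: RHS = -330 is not a perfect cube.
Continuing the search up to |y| = 30 finds no solutions either.
No (x, y) in the scanned range satisfies the equation.

No integer solutions with |y| ≤ 30.


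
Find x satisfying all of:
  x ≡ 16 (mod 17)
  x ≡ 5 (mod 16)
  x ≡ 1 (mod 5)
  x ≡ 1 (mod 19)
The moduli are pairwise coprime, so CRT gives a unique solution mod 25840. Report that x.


Product of moduli M = 17 · 16 · 5 · 19 = 25840.
Merge one congruence at a time:
  Start: x ≡ 16 (mod 17).
  Combine with x ≡ 5 (mod 16); new modulus lcm = 272.
    Write x = 16 + 17·t and substitute into x ≡ 5 (mod 16): 17·t ≡ 5 − 16 = -11 (mod 16).
    Reduce coefficients mod 16: 1·t ≡ 5 (mod 16).
    So t ≡ 5 (mod 16).
    Then x = 16 + 17·5 = 101, valid modulo lcm(17, 16) = 272: x ≡ 101 (mod 272).
  Combine with x ≡ 1 (mod 5); new modulus lcm = 1360.
    Write x = 101 + 272·t and substitute into x ≡ 1 (mod 5): 272·t ≡ 1 − 101 = -100 (mod 5).
    Reduce coefficients mod 5: 2·t ≡ 0 (mod 5).
    The inverse of 2 mod 5 is 3 (since 2·3 = 6 = 1·5 + 1), so t ≡ 3·0 = 0 ≡ 0 (mod 5).
    Then x = 101 + 272·0 = 101, valid modulo lcm(272, 5) = 1360: x ≡ 101 (mod 1360).
  Combine with x ≡ 1 (mod 19); new modulus lcm = 25840.
    Write x = 101 + 1360·t and substitute into x ≡ 1 (mod 19): 1360·t ≡ 1 − 101 = -100 (mod 19).
    Reduce coefficients mod 19: 11·t ≡ 14 (mod 19).
    The inverse of 11 mod 19 is 7 (since 11·7 = 77 = 4·19 + 1), so t ≡ 7·14 = 98 ≡ 3 (mod 19).
    Then x = 101 + 1360·3 = 4181, valid modulo lcm(1360, 19) = 25840: x ≡ 4181 (mod 25840).
Verify against each original: 4181 mod 17 = 16, 4181 mod 16 = 5, 4181 mod 5 = 1, 4181 mod 19 = 1.

x ≡ 4181 (mod 25840).


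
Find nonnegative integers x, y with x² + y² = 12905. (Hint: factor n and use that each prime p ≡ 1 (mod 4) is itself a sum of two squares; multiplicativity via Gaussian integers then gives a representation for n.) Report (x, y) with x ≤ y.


Step 1: Factor n = 12905 = 5 · 29 · 89.
Step 2: Check the mod-4 condition on each prime factor: 5 ≡ 1 (mod 4), exponent 1; 29 ≡ 1 (mod 4), exponent 1; 89 ≡ 1 (mod 4), exponent 1.
All primes ≡ 3 (mod 4) appear to even exponent (or don't appear), so by the two-squares theorem n IS expressible as a sum of two squares.
Step 3: Build a representation. Here n = 5 · 29 · 89 is a product of primes ≡ 1 (mod 4). Each prime p ≡ 1 (mod 4) is itself a sum of two squares; find a² by testing p − a² for a perfect square:
  5: 5 − 1² = 4 = 2² ⇒ 5 = 1² + 2².
  29: 29 − 1² = 28, 29 − 2² = 25 = 5² ⇒ 29 = 2² + 5².
  89: 89 − 1² = 88, 89 − 2² = 85, 89 − 3² = 80, 89 − 4² = 73, 89 − 5² = 64 = 8² ⇒ 89 = 5² + 8².
  Combine using the Brahmagupta–Fibonacci identity (a² + b²)(c² + d²) = (ac − bd)² + (ad + bc)² = (ac + bd)² + (ad − bc)²:
  5 · 29 = 145: from (1² + 2²)(2² + 5²), take (1·2 − 2·5, 1·5 + 2·2) = (2 − 10, 5 + 4) = (-8, 9); dropping signs (only squares matter) gives (8, 9); check 8² + 9² = 64 + 81 = 145 ✓.
  145 · 89 = 12905: from (8² + 9²)(5² + 8²), take (8·5 − 9·8, 8·8 + 9·5) = (40 − 72, 64 + 45) = (-32, 109); dropping signs (only squares matter) gives (32, 109); check 32² + 109² = 1024 + 11881 = 12905 ✓.
Step 4: Order so x ≤ y and verify: 32² + 109² = 1024 + 11881 = 12905 = n. ✓

n = 12905 = 32² + 109² (one valid representation with x ≤ y).


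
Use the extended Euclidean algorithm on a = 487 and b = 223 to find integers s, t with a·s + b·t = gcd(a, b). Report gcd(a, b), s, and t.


Euclidean algorithm on (487, 223) — divide until remainder is 0:
  487 = 2 · 223 + 41
  223 = 5 · 41 + 18
  41 = 2 · 18 + 5
  18 = 3 · 5 + 3
  5 = 1 · 3 + 2
  3 = 1 · 2 + 1
  2 = 2 · 1 + 0
gcd(487, 223) = 1.
Track Bezout coefficients alongside the remainders: start with r₀ = 487 = a·1 + b·0 (s = 1, t = 0) and r₁ = 223 = a·0 + b·1 (s = 0, t = 1); each new remainder r_{k+1} = r_{k-1} − q_k·r_k inherits s_{k+1} = s_{k-1} − q_k·s_k, t_{k+1} = t_{k-1} − q_k·t_k, so r_k = a·s_k + b·t_k at every step:
  q = 2: r = 41, s = 1 − 2·0 = 1, t = 0 − 2·1 = -2  (check: 487·1 + 223·(-2) = 41)
  q = 5: r = 18, s = 0 − 5·1 = -5, t = 1 − 5·(-2) = 11  (check: 487·(-5) + 223·11 = 18)
  q = 2: r = 5, s = 1 − 2·(-5) = 11, t = -2 − 2·11 = -24  (check: 487·11 + 223·(-24) = 5)
  q = 3: r = 3, s = -5 − 3·11 = -38, t = 11 − 3·(-24) = 83  (check: 487·(-38) + 223·83 = 3)
  q = 1: r = 2, s = 11 − 1·(-38) = 49, t = -24 − 1·83 = -107  (check: 487·49 + 223·(-107) = 2)
  q = 1: r = 1, s = -38 − 1·49 = -87, t = 83 − 1·(-107) = 190  (check: 487·(-87) + 223·190 = 1)
The row with r = 1 (the gcd) gives the Bezout coefficients s = -87, t = 190.
Result: 487 · (-87) + 223 · (190) = 1.

gcd(487, 223) = 1; s = -87, t = 190 (check: 487·(-87) + 223·190 = 1).


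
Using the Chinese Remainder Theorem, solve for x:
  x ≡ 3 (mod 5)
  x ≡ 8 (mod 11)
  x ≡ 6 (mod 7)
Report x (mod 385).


Moduli 5, 11, 7 are pairwise coprime; by CRT there is a unique solution modulo M = 5 · 11 · 7 = 385.
Solve pairwise, accumulating the modulus:
  Start with x ≡ 3 (mod 5).
  Combine with x ≡ 8 (mod 11): since gcd(5, 11) = 1, we get a unique residue mod 55.
    Write x = 3 + 5·t and substitute into x ≡ 8 (mod 11): 5·t ≡ 8 − 3 = 5 (mod 11).
    The inverse of 5 mod 11 is 9 (since 5·9 = 45 = 4·11 + 1), so t ≡ 9·5 = 45 ≡ 1 (mod 11).
    Then x = 3 + 5·1 = 8, valid modulo lcm(5, 11) = 55: x ≡ 8 (mod 55).
  Combine with x ≡ 6 (mod 7): since gcd(55, 7) = 1, we get a unique residue mod 385.
    Write x = 8 + 55·t and substitute into x ≡ 6 (mod 7): 55·t ≡ 6 − 8 = -2 (mod 7).
    Reduce coefficients mod 7: 6·t ≡ 5 (mod 7).
    The inverse of 6 mod 7 is 6 (since 6·6 = 36 = 5·7 + 1), so t ≡ 6·5 = 30 ≡ 2 (mod 7).
    Then x = 8 + 55·2 = 118, valid modulo lcm(55, 7) = 385: x ≡ 118 (mod 385).
Verify: 118 mod 5 = 3 ✓, 118 mod 11 = 8 ✓, 118 mod 7 = 6 ✓.

x ≡ 118 (mod 385).


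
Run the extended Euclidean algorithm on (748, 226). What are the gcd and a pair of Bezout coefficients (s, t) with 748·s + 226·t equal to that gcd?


Euclidean algorithm on (748, 226) — divide until remainder is 0:
  748 = 3 · 226 + 70
  226 = 3 · 70 + 16
  70 = 4 · 16 + 6
  16 = 2 · 6 + 4
  6 = 1 · 4 + 2
  4 = 2 · 2 + 0
gcd(748, 226) = 2.
Track Bezout coefficients alongside the remainders: start with r₀ = 748 = a·1 + b·0 (s = 1, t = 0) and r₁ = 226 = a·0 + b·1 (s = 0, t = 1); each new remainder r_{k+1} = r_{k-1} − q_k·r_k inherits s_{k+1} = s_{k-1} − q_k·s_k, t_{k+1} = t_{k-1} − q_k·t_k, so r_k = a·s_k + b·t_k at every step:
  q = 3: r = 70, s = 1 − 3·0 = 1, t = 0 − 3·1 = -3  (check: 748·1 + 226·(-3) = 70)
  q = 3: r = 16, s = 0 − 3·1 = -3, t = 1 − 3·(-3) = 10  (check: 748·(-3) + 226·10 = 16)
  q = 4: r = 6, s = 1 − 4·(-3) = 13, t = -3 − 4·10 = -43  (check: 748·13 + 226·(-43) = 6)
  q = 2: r = 4, s = -3 − 2·13 = -29, t = 10 − 2·(-43) = 96  (check: 748·(-29) + 226·96 = 4)
  q = 1: r = 2, s = 13 − 1·(-29) = 42, t = -43 − 1·96 = -139  (check: 748·42 + 226·(-139) = 2)
The row with r = 2 (the gcd) gives the Bezout coefficients s = 42, t = -139.
Result: 748 · (42) + 226 · (-139) = 2.

gcd(748, 226) = 2; s = 42, t = -139 (check: 748·42 + 226·(-139) = 2).


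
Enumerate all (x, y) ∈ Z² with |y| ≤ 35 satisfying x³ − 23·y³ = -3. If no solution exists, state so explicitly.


The equation is x³ - 23y³ = -3. For fixed y, x³ = 23·y³ − 3, so a solution requires the RHS to be a perfect cube.
Strategy: iterate y from -35 to 35, compute RHS = 23·y³ − 3, and check whether it is a (positive or negative) perfect cube.
Check small values of y:
  y = 0: RHS = -3 is not a perfect cube.
  y = 1: RHS = 20 is not a perfect cube.
  y = -1: RHS = -26 is not a perfect cube.
  y = 2: RHS = 181 is not a perfect cube.
  y = -2: RHS = -187 is not a perfect cube.
  y = 3: RHS = 618 is not a perfect cube.
  y = -3: RHS = -624 is not a perfect cube.
Continuing the search up to |y| = 35 finds no solutions either.
No (x, y) in the scanned range satisfies the equation.

No integer solutions with |y| ≤ 35.


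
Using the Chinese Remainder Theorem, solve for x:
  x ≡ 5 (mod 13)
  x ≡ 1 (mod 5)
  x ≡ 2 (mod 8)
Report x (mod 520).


Moduli 13, 5, 8 are pairwise coprime; by CRT there is a unique solution modulo M = 13 · 5 · 8 = 520.
Solve pairwise, accumulating the modulus:
  Start with x ≡ 5 (mod 13).
  Combine with x ≡ 1 (mod 5): since gcd(13, 5) = 1, we get a unique residue mod 65.
    Write x = 5 + 13·t and substitute into x ≡ 1 (mod 5): 13·t ≡ 1 − 5 = -4 (mod 5).
    Reduce coefficients mod 5: 3·t ≡ 1 (mod 5).
    The inverse of 3 mod 5 is 2 (since 3·2 = 6 = 1·5 + 1), so t ≡ 2·1 = 2 ≡ 2 (mod 5).
    Then x = 5 + 13·2 = 31, valid modulo lcm(13, 5) = 65: x ≡ 31 (mod 65).
  Combine with x ≡ 2 (mod 8): since gcd(65, 8) = 1, we get a unique residue mod 520.
    Write x = 31 + 65·t and substitute into x ≡ 2 (mod 8): 65·t ≡ 2 − 31 = -29 (mod 8).
    Reduce coefficients mod 8: 1·t ≡ 3 (mod 8).
    So t ≡ 3 (mod 8).
    Then x = 31 + 65·3 = 226, valid modulo lcm(65, 8) = 520: x ≡ 226 (mod 520).
Verify: 226 mod 13 = 5 ✓, 226 mod 5 = 1 ✓, 226 mod 8 = 2 ✓.

x ≡ 226 (mod 520).


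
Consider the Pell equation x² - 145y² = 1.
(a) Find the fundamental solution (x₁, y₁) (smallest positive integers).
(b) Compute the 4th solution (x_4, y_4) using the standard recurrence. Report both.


Step 1: Find the fundamental solution (x₁, y₁) of x² - 145y² = 1.
  Expand √145 as a continued fraction. a₀ = ⌊√145⌋ = 12; iterate m_{k+1} = d_k·a_k − m_k, d_{k+1} = (145 − m_{k+1}²)/d_k, a_{k+1} = ⌊(a₀ + m_{k+1})/d_{k+1}⌋ (starting m₀ = 0, d₀ = 1), with convergents p_k = a_k·p_{k-1} + p_{k-2}, q_k = a_k·q_{k-1} + q_{k-2} (p₋₁ = 1, q₋₁ = 0):
  k = 0: a₀ = 12; p₀/q₀ = 12/1; p₀² − 145·q₀² = 144 − 145 = -1.
  k = 1: m = 12, d = 1, a = ⌊(12 + 12)/1⌋ = 24; p/q = (24·12 + 1)/(24·1 + 0) = 289/24; p² − 145·q² = 83521 − 83520 = 1.
  The first convergent with p² − 145·q² = 1 gives the fundamental solution (x₁, y₁) = (289, 24).
Step 2: Apply the recurrence (x_{n+1}, y_{n+1}) = (x₁x_n + 145y₁y_n, x₁y_n + y₁x_n) repeatedly.
  From (x_1, y_1) = (289, 24): x_2 = 289·289 + 145·24·24 = 167041; y_2 = 289·24 + 24·289 = 13872.
  From (x_2, y_2) = (167041, 13872): x_3 = 289·167041 + 145·24·13872 = 96549409; y_3 = 289·13872 + 24·167041 = 8017992.
  From (x_3, y_3) = (96549409, 8017992): x_4 = 289·96549409 + 145·24·8017992 = 55805391361; y_4 = 289·8017992 + 24·96549409 = 4634385504.
Step 3: Verify x_4² - 145·y_4² = 3114241704954373432321 - 3114241704954373432320 = 1 (should be 1). ✓

(x_1, y_1) = (289, 24); (x_4, y_4) = (55805391361, 4634385504).


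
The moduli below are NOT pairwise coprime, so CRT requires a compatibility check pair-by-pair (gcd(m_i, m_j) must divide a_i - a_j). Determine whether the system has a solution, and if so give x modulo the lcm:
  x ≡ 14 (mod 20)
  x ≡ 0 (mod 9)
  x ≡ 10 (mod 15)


Moduli 20, 9, 15 are not pairwise coprime, so CRT works modulo lcm(m_i) when all pairwise compatibility conditions hold.
Pairwise compatibility: gcd(m_i, m_j) must divide a_i - a_j for every pair.
Merge one congruence at a time:
  Start: x ≡ 14 (mod 20).
  Combine with x ≡ 0 (mod 9): gcd(20, 9) = 1; 0 - 14 = -14, which IS divisible by 1, so compatible.
    Write x = 14 + 20·t and substitute into x ≡ 0 (mod 9): 20·t ≡ 0 − 14 = -14 (mod 9).
    Reduce coefficients mod 9: 2·t ≡ 4 (mod 9).
    The inverse of 2 mod 9 is 5 (since 2·5 = 10 = 1·9 + 1), so t ≡ 5·4 = 20 ≡ 2 (mod 9).
    Then x = 14 + 20·2 = 54, valid modulo lcm(20, 9) = 180: x ≡ 54 (mod 180).
  Combine with x ≡ 10 (mod 15): gcd(180, 15) = 15, and 10 - 54 = -44 is NOT divisible by 15.
    ⇒ system is inconsistent (no integer solution).

No solution (the system is inconsistent).


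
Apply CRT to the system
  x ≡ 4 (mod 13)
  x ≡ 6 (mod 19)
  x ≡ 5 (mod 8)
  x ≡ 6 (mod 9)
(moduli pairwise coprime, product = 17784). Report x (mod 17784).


Product of moduli M = 13 · 19 · 8 · 9 = 17784.
Merge one congruence at a time:
  Start: x ≡ 4 (mod 13).
  Combine with x ≡ 6 (mod 19); new modulus lcm = 247.
    Write x = 4 + 13·t and substitute into x ≡ 6 (mod 19): 13·t ≡ 6 − 4 = 2 (mod 19).
    The inverse of 13 mod 19 is 3 (since 13·3 = 39 = 2·19 + 1), so t ≡ 3·2 = 6 ≡ 6 (mod 19).
    Then x = 4 + 13·6 = 82, valid modulo lcm(13, 19) = 247: x ≡ 82 (mod 247).
  Combine with x ≡ 5 (mod 8); new modulus lcm = 1976.
    Write x = 82 + 247·t and substitute into x ≡ 5 (mod 8): 247·t ≡ 5 − 82 = -77 (mod 8).
    Reduce coefficients mod 8: 7·t ≡ 3 (mod 8).
    The inverse of 7 mod 8 is 7 (since 7·7 = 49 = 6·8 + 1), so t ≡ 7·3 = 21 ≡ 5 (mod 8).
    Then x = 82 + 247·5 = 1317, valid modulo lcm(247, 8) = 1976: x ≡ 1317 (mod 1976).
  Combine with x ≡ 6 (mod 9); new modulus lcm = 17784.
    Write x = 1317 + 1976·t and substitute into x ≡ 6 (mod 9): 1976·t ≡ 6 − 1317 = -1311 (mod 9).
    Reduce coefficients mod 9: 5·t ≡ 3 (mod 9).
    The inverse of 5 mod 9 is 2 (since 5·2 = 10 = 1·9 + 1), so t ≡ 2·3 = 6 ≡ 6 (mod 9).
    Then x = 1317 + 1976·6 = 13173, valid modulo lcm(1976, 9) = 17784: x ≡ 13173 (mod 17784).
Verify against each original: 13173 mod 13 = 4, 13173 mod 19 = 6, 13173 mod 8 = 5, 13173 mod 9 = 6.

x ≡ 13173 (mod 17784).


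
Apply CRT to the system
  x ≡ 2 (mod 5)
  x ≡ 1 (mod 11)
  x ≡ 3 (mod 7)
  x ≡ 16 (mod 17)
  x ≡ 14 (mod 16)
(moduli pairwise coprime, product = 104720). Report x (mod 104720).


Product of moduli M = 5 · 11 · 7 · 17 · 16 = 104720.
Merge one congruence at a time:
  Start: x ≡ 2 (mod 5).
  Combine with x ≡ 1 (mod 11); new modulus lcm = 55.
    Write x = 2 + 5·t and substitute into x ≡ 1 (mod 11): 5·t ≡ 1 − 2 = -1 (mod 11).
    Reduce coefficients mod 11: 5·t ≡ 10 (mod 11).
    The inverse of 5 mod 11 is 9 (since 5·9 = 45 = 4·11 + 1), so t ≡ 9·10 = 90 ≡ 2 (mod 11).
    Then x = 2 + 5·2 = 12, valid modulo lcm(5, 11) = 55: x ≡ 12 (mod 55).
  Combine with x ≡ 3 (mod 7); new modulus lcm = 385.
    Write x = 12 + 55·t and substitute into x ≡ 3 (mod 7): 55·t ≡ 3 − 12 = -9 (mod 7).
    Reduce coefficients mod 7: 6·t ≡ 5 (mod 7).
    The inverse of 6 mod 7 is 6 (since 6·6 = 36 = 5·7 + 1), so t ≡ 6·5 = 30 ≡ 2 (mod 7).
    Then x = 12 + 55·2 = 122, valid modulo lcm(55, 7) = 385: x ≡ 122 (mod 385).
  Combine with x ≡ 16 (mod 17); new modulus lcm = 6545.
    Write x = 122 + 385·t and substitute into x ≡ 16 (mod 17): 385·t ≡ 16 − 122 = -106 (mod 17).
    Reduce coefficients mod 17: 11·t ≡ 13 (mod 17).
    The inverse of 11 mod 17 is 14 (since 11·14 = 154 = 9·17 + 1), so t ≡ 14·13 = 182 ≡ 12 (mod 17).
    Then x = 122 + 385·12 = 4742, valid modulo lcm(385, 17) = 6545: x ≡ 4742 (mod 6545).
  Combine with x ≡ 14 (mod 16); new modulus lcm = 104720.
    Write x = 4742 + 6545·t and substitute into x ≡ 14 (mod 16): 6545·t ≡ 14 − 4742 = -4728 (mod 16).
    Reduce coefficients mod 16: 1·t ≡ 8 (mod 16).
    So t ≡ 8 (mod 16).
    Then x = 4742 + 6545·8 = 57102, valid modulo lcm(6545, 16) = 104720: x ≡ 57102 (mod 104720).
Verify against each original: 57102 mod 5 = 2, 57102 mod 11 = 1, 57102 mod 7 = 3, 57102 mod 17 = 16, 57102 mod 16 = 14.

x ≡ 57102 (mod 104720).


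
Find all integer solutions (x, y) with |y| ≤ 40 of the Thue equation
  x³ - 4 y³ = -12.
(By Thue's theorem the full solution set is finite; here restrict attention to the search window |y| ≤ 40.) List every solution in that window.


The equation is x³ - 4y³ = -12. For fixed y, x³ = 4·y³ − 12, so a solution requires the RHS to be a perfect cube.
Strategy: iterate y from -40 to 40, compute RHS = 4·y³ − 12, and check whether it is a (positive or negative) perfect cube.
Check small values of y:
  y = 0: RHS = -12 is not a perfect cube.
  y = 1: RHS = -8 = (-2)³ ⇒ x = -2 works.
  y = -1: RHS = -16 is not a perfect cube.
  y = 2: RHS = 20 is not a perfect cube.
  y = -2: RHS = -44 is not a perfect cube.
  y = 3: RHS = 96 is not a perfect cube.
  y = -3: RHS = -120 is not a perfect cube.
Continuing, at y = -5: RHS = -512 = (-8)³ ⇒ x = -8 works.
Searching the remaining y in |y| ≤ 40 finds no further solutions.
Collected solutions: (-2, 1), (-8, -5).

Solutions (with |y| ≤ 40): (-2, 1), (-8, -5).


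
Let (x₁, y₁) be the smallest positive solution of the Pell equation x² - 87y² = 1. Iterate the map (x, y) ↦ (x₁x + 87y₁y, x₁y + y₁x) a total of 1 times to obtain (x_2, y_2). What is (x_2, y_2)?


Step 1: Find the fundamental solution (x₁, y₁) of x² - 87y² = 1.
  Expand √87 as a continued fraction. a₀ = ⌊√87⌋ = 9; iterate m_{k+1} = d_k·a_k − m_k, d_{k+1} = (87 − m_{k+1}²)/d_k, a_{k+1} = ⌊(a₀ + m_{k+1})/d_{k+1}⌋ (starting m₀ = 0, d₀ = 1), with convergents p_k = a_k·p_{k-1} + p_{k-2}, q_k = a_k·q_{k-1} + q_{k-2} (p₋₁ = 1, q₋₁ = 0):
  k = 0: a₀ = 9; p₀/q₀ = 9/1; p₀² − 87·q₀² = 81 − 87 = -6.
  k = 1: m = 9, d = 6, a = ⌊(9 + 9)/6⌋ = 3; p/q = (3·9 + 1)/(3·1 + 0) = 28/3; p² − 87·q² = 784 − 783 = 1.
  The first convergent with p² − 87·q² = 1 gives the fundamental solution (x₁, y₁) = (28, 3).
Step 2: Apply the recurrence (x_{n+1}, y_{n+1}) = (x₁x_n + 87y₁y_n, x₁y_n + y₁x_n) repeatedly.
  From (x_1, y_1) = (28, 3): x_2 = 28·28 + 87·3·3 = 1567; y_2 = 28·3 + 3·28 = 168.
Step 3: Verify x_2² - 87·y_2² = 2455489 - 2455488 = 1 (should be 1). ✓

(x_1, y_1) = (28, 3); (x_2, y_2) = (1567, 168).


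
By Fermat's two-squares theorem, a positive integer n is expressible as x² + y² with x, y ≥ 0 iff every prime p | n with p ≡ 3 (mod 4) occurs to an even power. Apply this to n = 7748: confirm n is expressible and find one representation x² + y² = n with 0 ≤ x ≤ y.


Step 1: Factor n = 7748 = 2^2 · 13 · 149.
Step 2: Check the mod-4 condition on each prime factor: 2 = 2 (special); 13 ≡ 1 (mod 4), exponent 1; 149 ≡ 1 (mod 4), exponent 1.
All primes ≡ 3 (mod 4) appear to even exponent (or don't appear), so by the two-squares theorem n IS expressible as a sum of two squares.
Step 3: Build a representation. Group n = k² · m with k = 2 and m = 13 · 149 = 1937 (a product of primes ≡ 1 (mod 4)); a representation of m scales to one of n via (k·x)² + (k·y)² = k²(x² + y²). Each prime p ≡ 1 (mod 4) is itself a sum of two squares; find a² by testing p − a² for a perfect square:
  13: 13 − 1² = 12, 13 − 2² = 9 = 3² ⇒ 13 = 2² + 3².
  149: 149 − 1² = 148, 149 − 2² = 145, 149 − 3² = 140, 149 − 4² = 133, 149 − 5² = 124, 149 − 6² = 113, 149 − 7² = 100 = 10² ⇒ 149 = 7² + 10².
  Combine using the Brahmagupta–Fibonacci identity (a² + b²)(c² + d²) = (ac − bd)² + (ad + bc)² = (ac + bd)² + (ad − bc)²:
  13 · 149 = 1937: from (2² + 3²)(7² + 10²), take (2·7 − 3·10, 2·10 + 3·7) = (14 − 30, 20 + 21) = (-16, 41); dropping signs (only squares matter) gives (16, 41); check 16² + 41² = 256 + 1681 = 1937 ✓.
  Scale by k = 2: (2·16, 2·41) = (32, 82).
Step 4: Order so x ≤ y and verify: 32² + 82² = 1024 + 6724 = 7748 = n. ✓

n = 7748 = 32² + 82² (one valid representation with x ≤ y).


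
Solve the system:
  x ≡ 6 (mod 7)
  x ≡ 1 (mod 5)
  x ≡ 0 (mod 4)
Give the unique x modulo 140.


Moduli 7, 5, 4 are pairwise coprime; by CRT there is a unique solution modulo M = 7 · 5 · 4 = 140.
Solve pairwise, accumulating the modulus:
  Start with x ≡ 6 (mod 7).
  Combine with x ≡ 1 (mod 5): since gcd(7, 5) = 1, we get a unique residue mod 35.
    Write x = 6 + 7·t and substitute into x ≡ 1 (mod 5): 7·t ≡ 1 − 6 = -5 (mod 5).
    Reduce coefficients mod 5: 2·t ≡ 0 (mod 5).
    The inverse of 2 mod 5 is 3 (since 2·3 = 6 = 1·5 + 1), so t ≡ 3·0 = 0 ≡ 0 (mod 5).
    Then x = 6 + 7·0 = 6, valid modulo lcm(7, 5) = 35: x ≡ 6 (mod 35).
  Combine with x ≡ 0 (mod 4): since gcd(35, 4) = 1, we get a unique residue mod 140.
    Write x = 6 + 35·t and substitute into x ≡ 0 (mod 4): 35·t ≡ 0 − 6 = -6 (mod 4).
    Reduce coefficients mod 4: 3·t ≡ 2 (mod 4).
    The inverse of 3 mod 4 is 3 (since 3·3 = 9 = 2·4 + 1), so t ≡ 3·2 = 6 ≡ 2 (mod 4).
    Then x = 6 + 35·2 = 76, valid modulo lcm(35, 4) = 140: x ≡ 76 (mod 140).
Verify: 76 mod 7 = 6 ✓, 76 mod 5 = 1 ✓, 76 mod 4 = 0 ✓.

x ≡ 76 (mod 140).


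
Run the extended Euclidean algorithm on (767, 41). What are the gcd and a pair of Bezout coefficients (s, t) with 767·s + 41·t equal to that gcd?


Euclidean algorithm on (767, 41) — divide until remainder is 0:
  767 = 18 · 41 + 29
  41 = 1 · 29 + 12
  29 = 2 · 12 + 5
  12 = 2 · 5 + 2
  5 = 2 · 2 + 1
  2 = 2 · 1 + 0
gcd(767, 41) = 1.
Track Bezout coefficients alongside the remainders: start with r₀ = 767 = a·1 + b·0 (s = 1, t = 0) and r₁ = 41 = a·0 + b·1 (s = 0, t = 1); each new remainder r_{k+1} = r_{k-1} − q_k·r_k inherits s_{k+1} = s_{k-1} − q_k·s_k, t_{k+1} = t_{k-1} − q_k·t_k, so r_k = a·s_k + b·t_k at every step:
  q = 18: r = 29, s = 1 − 18·0 = 1, t = 0 − 18·1 = -18  (check: 767·1 + 41·(-18) = 29)
  q = 1: r = 12, s = 0 − 1·1 = -1, t = 1 − 1·(-18) = 19  (check: 767·(-1) + 41·19 = 12)
  q = 2: r = 5, s = 1 − 2·(-1) = 3, t = -18 − 2·19 = -56  (check: 767·3 + 41·(-56) = 5)
  q = 2: r = 2, s = -1 − 2·3 = -7, t = 19 − 2·(-56) = 131  (check: 767·(-7) + 41·131 = 2)
  q = 2: r = 1, s = 3 − 2·(-7) = 17, t = -56 − 2·131 = -318  (check: 767·17 + 41·(-318) = 1)
The row with r = 1 (the gcd) gives the Bezout coefficients s = 17, t = -318.
Result: 767 · (17) + 41 · (-318) = 1.

gcd(767, 41) = 1; s = 17, t = -318 (check: 767·17 + 41·(-318) = 1).


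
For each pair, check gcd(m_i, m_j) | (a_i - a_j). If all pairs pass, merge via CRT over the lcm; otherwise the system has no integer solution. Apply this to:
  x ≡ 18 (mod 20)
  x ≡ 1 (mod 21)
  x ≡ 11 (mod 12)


Moduli 20, 21, 12 are not pairwise coprime, so CRT works modulo lcm(m_i) when all pairwise compatibility conditions hold.
Pairwise compatibility: gcd(m_i, m_j) must divide a_i - a_j for every pair.
Merge one congruence at a time:
  Start: x ≡ 18 (mod 20).
  Combine with x ≡ 1 (mod 21): gcd(20, 21) = 1; 1 - 18 = -17, which IS divisible by 1, so compatible.
    Write x = 18 + 20·t and substitute into x ≡ 1 (mod 21): 20·t ≡ 1 − 18 = -17 (mod 21).
    Reduce coefficients mod 21: 20·t ≡ 4 (mod 21).
    The inverse of 20 mod 21 is 20 (since 20·20 = 400 = 19·21 + 1), so t ≡ 20·4 = 80 ≡ 17 (mod 21).
    Then x = 18 + 20·17 = 358, valid modulo lcm(20, 21) = 420: x ≡ 358 (mod 420).
  Combine with x ≡ 11 (mod 12): gcd(420, 12) = 12, and 11 - 358 = -347 is NOT divisible by 12.
    ⇒ system is inconsistent (no integer solution).

No solution (the system is inconsistent).


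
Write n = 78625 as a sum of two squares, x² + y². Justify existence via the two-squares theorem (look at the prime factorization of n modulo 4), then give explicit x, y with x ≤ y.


Step 1: Factor n = 78625 = 5^3 · 17 · 37.
Step 2: Check the mod-4 condition on each prime factor: 5 ≡ 1 (mod 4), exponent 3; 17 ≡ 1 (mod 4), exponent 1; 37 ≡ 1 (mod 4), exponent 1.
All primes ≡ 3 (mod 4) appear to even exponent (or don't appear), so by the two-squares theorem n IS expressible as a sum of two squares.
Step 3: Build a representation. Group n = k² · m with k = 5 and m = 5 · 17 · 37 = 3145 (a product of primes ≡ 1 (mod 4)); a representation of m scales to one of n via (k·x)² + (k·y)² = k²(x² + y²). Each prime p ≡ 1 (mod 4) is itself a sum of two squares; find a² by testing p − a² for a perfect square:
  5: 5 − 1² = 4 = 2² ⇒ 5 = 1² + 2².
  17: 17 − 1² = 16 = 4² ⇒ 17 = 1² + 4².
  37: 37 − 1² = 36 = 6² ⇒ 37 = 1² + 6².
  Combine using the Brahmagupta–Fibonacci identity (a² + b²)(c² + d²) = (ac − bd)² + (ad + bc)² = (ac + bd)² + (ad − bc)²:
  5 · 17 = 85: from (1² + 2²)(1² + 4²), take (1·1 − 2·4, 1·4 + 2·1) = (1 − 8, 4 + 2) = (-7, 6); dropping signs (only squares matter) gives (7, 6); check 7² + 6² = 49 + 36 = 85 ✓.
  85 · 37 = 3145: from (7² + 6²)(1² + 6²), take (7·1 − 6·6, 7·6 + 6·1) = (7 − 36, 42 + 6) = (-29, 48); dropping signs (only squares matter) gives (29, 48); check 29² + 48² = 841 + 2304 = 3145 ✓.
  Scale by k = 5: (5·29, 5·48) = (145, 240).
Step 4: Order so x ≤ y and verify: 145² + 240² = 21025 + 57600 = 78625 = n. ✓

n = 78625 = 145² + 240² (one valid representation with x ≤ y).


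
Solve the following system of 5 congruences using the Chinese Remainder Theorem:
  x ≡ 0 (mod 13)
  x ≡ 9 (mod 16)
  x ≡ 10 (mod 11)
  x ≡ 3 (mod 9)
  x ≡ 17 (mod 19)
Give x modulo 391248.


Product of moduli M = 13 · 16 · 11 · 9 · 19 = 391248.
Merge one congruence at a time:
  Start: x ≡ 0 (mod 13).
  Combine with x ≡ 9 (mod 16); new modulus lcm = 208.
    Write x = 0 + 13·t and substitute into x ≡ 9 (mod 16): 13·t ≡ 9 − 0 = 9 (mod 16).
    The inverse of 13 mod 16 is 5 (since 13·5 = 65 = 4·16 + 1), so t ≡ 5·9 = 45 ≡ 13 (mod 16).
    Then x = 0 + 13·13 = 169, valid modulo lcm(13, 16) = 208: x ≡ 169 (mod 208).
  Combine with x ≡ 10 (mod 11); new modulus lcm = 2288.
    Write x = 169 + 208·t and substitute into x ≡ 10 (mod 11): 208·t ≡ 10 − 169 = -159 (mod 11).
    Reduce coefficients mod 11: 10·t ≡ 6 (mod 11).
    The inverse of 10 mod 11 is 10 (since 10·10 = 100 = 9·11 + 1), so t ≡ 10·6 = 60 ≡ 5 (mod 11).
    Then x = 169 + 208·5 = 1209, valid modulo lcm(208, 11) = 2288: x ≡ 1209 (mod 2288).
  Combine with x ≡ 3 (mod 9); new modulus lcm = 20592.
    Write x = 1209 + 2288·t and substitute into x ≡ 3 (mod 9): 2288·t ≡ 3 − 1209 = -1206 (mod 9).
    Reduce coefficients mod 9: 2·t ≡ 0 (mod 9).
    The inverse of 2 mod 9 is 5 (since 2·5 = 10 = 1·9 + 1), so t ≡ 5·0 = 0 ≡ 0 (mod 9).
    Then x = 1209 + 2288·0 = 1209, valid modulo lcm(2288, 9) = 20592: x ≡ 1209 (mod 20592).
  Combine with x ≡ 17 (mod 19); new modulus lcm = 391248.
    Write x = 1209 + 20592·t and substitute into x ≡ 17 (mod 19): 20592·t ≡ 17 − 1209 = -1192 (mod 19).
    Reduce coefficients mod 19: 15·t ≡ 5 (mod 19).
    The inverse of 15 mod 19 is 14 (since 15·14 = 210 = 11·19 + 1), so t ≡ 14·5 = 70 ≡ 13 (mod 19).
    Then x = 1209 + 20592·13 = 268905, valid modulo lcm(20592, 19) = 391248: x ≡ 268905 (mod 391248).
Verify against each original: 268905 mod 13 = 0, 268905 mod 16 = 9, 268905 mod 11 = 10, 268905 mod 9 = 3, 268905 mod 19 = 17.

x ≡ 268905 (mod 391248).


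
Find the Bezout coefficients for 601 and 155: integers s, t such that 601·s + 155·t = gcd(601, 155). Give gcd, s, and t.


Euclidean algorithm on (601, 155) — divide until remainder is 0:
  601 = 3 · 155 + 136
  155 = 1 · 136 + 19
  136 = 7 · 19 + 3
  19 = 6 · 3 + 1
  3 = 3 · 1 + 0
gcd(601, 155) = 1.
Track Bezout coefficients alongside the remainders: start with r₀ = 601 = a·1 + b·0 (s = 1, t = 0) and r₁ = 155 = a·0 + b·1 (s = 0, t = 1); each new remainder r_{k+1} = r_{k-1} − q_k·r_k inherits s_{k+1} = s_{k-1} − q_k·s_k, t_{k+1} = t_{k-1} − q_k·t_k, so r_k = a·s_k + b·t_k at every step:
  q = 3: r = 136, s = 1 − 3·0 = 1, t = 0 − 3·1 = -3  (check: 601·1 + 155·(-3) = 136)
  q = 1: r = 19, s = 0 − 1·1 = -1, t = 1 − 1·(-3) = 4  (check: 601·(-1) + 155·4 = 19)
  q = 7: r = 3, s = 1 − 7·(-1) = 8, t = -3 − 7·4 = -31  (check: 601·8 + 155·(-31) = 3)
  q = 6: r = 1, s = -1 − 6·8 = -49, t = 4 − 6·(-31) = 190  (check: 601·(-49) + 155·190 = 1)
The row with r = 1 (the gcd) gives the Bezout coefficients s = -49, t = 190.
Result: 601 · (-49) + 155 · (190) = 1.

gcd(601, 155) = 1; s = -49, t = 190 (check: 601·(-49) + 155·190 = 1).


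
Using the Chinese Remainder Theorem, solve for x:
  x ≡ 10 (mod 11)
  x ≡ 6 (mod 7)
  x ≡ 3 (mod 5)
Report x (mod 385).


Moduli 11, 7, 5 are pairwise coprime; by CRT there is a unique solution modulo M = 11 · 7 · 5 = 385.
Solve pairwise, accumulating the modulus:
  Start with x ≡ 10 (mod 11).
  Combine with x ≡ 6 (mod 7): since gcd(11, 7) = 1, we get a unique residue mod 77.
    Write x = 10 + 11·t and substitute into x ≡ 6 (mod 7): 11·t ≡ 6 − 10 = -4 (mod 7).
    Reduce coefficients mod 7: 4·t ≡ 3 (mod 7).
    The inverse of 4 mod 7 is 2 (since 4·2 = 8 = 1·7 + 1), so t ≡ 2·3 = 6 ≡ 6 (mod 7).
    Then x = 10 + 11·6 = 76, valid modulo lcm(11, 7) = 77: x ≡ 76 (mod 77).
  Combine with x ≡ 3 (mod 5): since gcd(77, 5) = 1, we get a unique residue mod 385.
    Write x = 76 + 77·t and substitute into x ≡ 3 (mod 5): 77·t ≡ 3 − 76 = -73 (mod 5).
    Reduce coefficients mod 5: 2·t ≡ 2 (mod 5).
    The inverse of 2 mod 5 is 3 (since 2·3 = 6 = 1·5 + 1), so t ≡ 3·2 = 6 ≡ 1 (mod 5).
    Then x = 76 + 77·1 = 153, valid modulo lcm(77, 5) = 385: x ≡ 153 (mod 385).
Verify: 153 mod 11 = 10 ✓, 153 mod 7 = 6 ✓, 153 mod 5 = 3 ✓.

x ≡ 153 (mod 385).


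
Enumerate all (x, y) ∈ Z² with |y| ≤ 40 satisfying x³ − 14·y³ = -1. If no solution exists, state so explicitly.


The equation is x³ - 14y³ = -1. For fixed y, x³ = 14·y³ − 1, so a solution requires the RHS to be a perfect cube.
Strategy: iterate y from -40 to 40, compute RHS = 14·y³ − 1, and check whether it is a (positive or negative) perfect cube.
Check small values of y:
  y = 0: RHS = -1 = (-1)³ ⇒ x = -1 works.
  y = 1: RHS = 13 is not a perfect cube.
  y = -1: RHS = -15 is not a perfect cube.
  y = 2: RHS = 111 is not a perfect cube.
  y = -2: RHS = -113 is not a perfect cube.
  y = 3: RHS = 377 is not a perfect cube.
  y = -3: RHS = -379 is not a perfect cube.
Continuing the search up to |y| = 40 finds no further solutions beyond those listed.
Collected solutions: (-1, 0).

Solutions (with |y| ≤ 40): (-1, 0).
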